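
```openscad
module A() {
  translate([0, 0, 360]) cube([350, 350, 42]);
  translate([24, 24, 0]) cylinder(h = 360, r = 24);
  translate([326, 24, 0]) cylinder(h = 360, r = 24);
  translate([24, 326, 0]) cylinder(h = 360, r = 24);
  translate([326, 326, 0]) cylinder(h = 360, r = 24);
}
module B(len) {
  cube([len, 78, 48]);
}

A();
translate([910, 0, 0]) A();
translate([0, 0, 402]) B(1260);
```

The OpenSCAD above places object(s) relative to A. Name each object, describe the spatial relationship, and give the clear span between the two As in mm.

Second stool starts at x = 910; first ends at x = 350; clear span = 910 − 350 = 560 mm.

A is a stool. B is a beam. A beam spans the tops of two stools. The clear span between the two stools is 560 mm.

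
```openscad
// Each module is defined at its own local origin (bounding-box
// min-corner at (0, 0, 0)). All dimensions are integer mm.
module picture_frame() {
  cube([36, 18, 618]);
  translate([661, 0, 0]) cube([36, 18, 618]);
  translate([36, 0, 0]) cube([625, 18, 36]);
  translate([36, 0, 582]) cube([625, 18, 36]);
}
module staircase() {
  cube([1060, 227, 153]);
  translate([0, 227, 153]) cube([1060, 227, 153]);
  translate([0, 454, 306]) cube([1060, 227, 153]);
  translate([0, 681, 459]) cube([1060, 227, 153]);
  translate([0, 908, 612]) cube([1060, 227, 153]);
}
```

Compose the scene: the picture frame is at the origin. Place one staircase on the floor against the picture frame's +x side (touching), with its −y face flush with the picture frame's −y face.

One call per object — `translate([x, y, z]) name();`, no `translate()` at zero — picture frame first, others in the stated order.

picture_frame();
translate([697, 0, 0]) staircase();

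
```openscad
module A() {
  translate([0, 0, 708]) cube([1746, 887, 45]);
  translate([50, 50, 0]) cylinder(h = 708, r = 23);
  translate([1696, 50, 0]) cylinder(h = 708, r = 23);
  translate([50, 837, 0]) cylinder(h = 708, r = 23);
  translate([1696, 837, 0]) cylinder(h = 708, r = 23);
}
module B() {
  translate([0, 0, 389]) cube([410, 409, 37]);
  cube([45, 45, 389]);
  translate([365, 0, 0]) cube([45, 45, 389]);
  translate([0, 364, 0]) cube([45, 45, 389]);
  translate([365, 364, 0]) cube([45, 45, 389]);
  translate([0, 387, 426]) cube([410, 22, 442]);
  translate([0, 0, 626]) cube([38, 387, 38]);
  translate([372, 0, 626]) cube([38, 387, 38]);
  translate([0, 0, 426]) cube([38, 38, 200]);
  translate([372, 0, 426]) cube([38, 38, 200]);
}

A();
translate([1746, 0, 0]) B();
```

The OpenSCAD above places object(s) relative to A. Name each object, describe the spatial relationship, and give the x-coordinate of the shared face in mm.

The table's +x face and the chair's −x face are both at x = 1746 mm.

A is a table. B is a chair. The chair is against the table's +x side, with their −y faces flush. The x-coordinate of the shared face is 1746 mm.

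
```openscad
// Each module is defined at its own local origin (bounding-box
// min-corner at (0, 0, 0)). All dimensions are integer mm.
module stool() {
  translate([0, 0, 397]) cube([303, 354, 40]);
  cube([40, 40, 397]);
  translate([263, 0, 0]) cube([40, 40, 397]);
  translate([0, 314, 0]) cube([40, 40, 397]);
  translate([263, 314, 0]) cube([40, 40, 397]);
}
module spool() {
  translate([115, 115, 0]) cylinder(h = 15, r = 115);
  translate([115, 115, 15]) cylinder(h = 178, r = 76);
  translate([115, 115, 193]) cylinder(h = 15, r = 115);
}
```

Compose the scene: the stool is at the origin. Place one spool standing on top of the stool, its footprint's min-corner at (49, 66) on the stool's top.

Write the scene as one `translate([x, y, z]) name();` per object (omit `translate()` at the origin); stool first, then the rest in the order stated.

stool();
translate([49, 66, 437]) spool();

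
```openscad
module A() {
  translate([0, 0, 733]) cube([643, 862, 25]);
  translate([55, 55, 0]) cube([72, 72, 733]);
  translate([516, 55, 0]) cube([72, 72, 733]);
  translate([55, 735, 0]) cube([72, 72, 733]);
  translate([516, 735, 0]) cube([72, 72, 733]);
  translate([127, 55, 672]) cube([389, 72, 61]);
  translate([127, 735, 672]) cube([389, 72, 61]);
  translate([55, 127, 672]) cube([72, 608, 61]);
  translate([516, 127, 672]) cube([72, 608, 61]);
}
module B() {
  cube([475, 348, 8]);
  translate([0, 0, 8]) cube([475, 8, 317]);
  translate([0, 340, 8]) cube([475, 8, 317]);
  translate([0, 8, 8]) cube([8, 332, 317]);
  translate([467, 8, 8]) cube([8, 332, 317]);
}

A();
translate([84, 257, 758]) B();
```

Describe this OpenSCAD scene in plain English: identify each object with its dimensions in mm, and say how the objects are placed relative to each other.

A is a rectangular dining table. The top is 643×862×25 mm with its upper surface at z = 758 mm. It stands on four 72×72 mm square legs, each inset 55 mm from the nearest pair of top edges, running from the floor to the underside of the top. Four apron rails, 72 mm thick and 61 mm tall, run between adjacent legs with their top edges flush with the underside of the top and their outer faces flush with the legs' outer faces.

B is an open storage box with external size 475×348×325 mm and wall thickness 8 mm (the base is also 8 mm thick). The base covers the whole footprint; the four walls stand on the base, with the y-facing walls full-width and the x-facing walls fitting between their inner faces.

The open box is on top of the table, centred.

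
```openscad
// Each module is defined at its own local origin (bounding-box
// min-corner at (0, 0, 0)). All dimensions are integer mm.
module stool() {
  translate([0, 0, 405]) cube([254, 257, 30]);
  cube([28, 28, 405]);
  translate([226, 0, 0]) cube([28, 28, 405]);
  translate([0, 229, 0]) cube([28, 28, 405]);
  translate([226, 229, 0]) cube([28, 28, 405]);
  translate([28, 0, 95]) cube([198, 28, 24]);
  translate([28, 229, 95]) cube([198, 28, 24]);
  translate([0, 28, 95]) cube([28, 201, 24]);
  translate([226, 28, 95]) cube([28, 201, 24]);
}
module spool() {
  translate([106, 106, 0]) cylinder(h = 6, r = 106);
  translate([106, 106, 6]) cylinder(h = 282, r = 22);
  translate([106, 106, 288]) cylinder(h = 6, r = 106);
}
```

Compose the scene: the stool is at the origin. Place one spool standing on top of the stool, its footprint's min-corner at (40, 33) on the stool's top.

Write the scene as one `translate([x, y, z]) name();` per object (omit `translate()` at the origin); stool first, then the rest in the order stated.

stool();
translate([40, 33, 435]) spool();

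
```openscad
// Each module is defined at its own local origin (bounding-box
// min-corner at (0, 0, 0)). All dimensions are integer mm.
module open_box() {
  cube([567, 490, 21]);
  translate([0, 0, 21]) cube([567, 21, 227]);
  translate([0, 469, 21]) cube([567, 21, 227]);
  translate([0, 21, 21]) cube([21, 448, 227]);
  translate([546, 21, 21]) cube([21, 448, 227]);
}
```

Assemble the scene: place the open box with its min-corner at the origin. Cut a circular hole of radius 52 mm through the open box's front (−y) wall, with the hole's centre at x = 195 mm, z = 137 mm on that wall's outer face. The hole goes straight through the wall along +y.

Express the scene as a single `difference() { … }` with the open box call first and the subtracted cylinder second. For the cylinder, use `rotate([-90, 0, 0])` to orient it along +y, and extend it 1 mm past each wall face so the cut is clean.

difference() {
  open_box();
  translate([195, -1, 137]) rotate([-90, 0, 0]) cylinder(h = 23, r = 52);
}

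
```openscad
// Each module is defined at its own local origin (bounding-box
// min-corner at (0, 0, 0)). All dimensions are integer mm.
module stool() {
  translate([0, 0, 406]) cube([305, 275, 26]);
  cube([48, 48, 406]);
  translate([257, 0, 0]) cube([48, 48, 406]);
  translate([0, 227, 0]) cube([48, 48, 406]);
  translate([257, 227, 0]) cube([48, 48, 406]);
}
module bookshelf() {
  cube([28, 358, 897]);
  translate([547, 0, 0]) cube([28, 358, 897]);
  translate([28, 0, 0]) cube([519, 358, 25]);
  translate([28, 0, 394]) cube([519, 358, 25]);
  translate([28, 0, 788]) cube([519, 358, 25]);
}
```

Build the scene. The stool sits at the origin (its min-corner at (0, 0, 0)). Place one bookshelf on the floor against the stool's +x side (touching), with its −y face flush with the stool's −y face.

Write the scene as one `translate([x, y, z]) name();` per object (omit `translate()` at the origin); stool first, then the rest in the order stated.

stool();
translate([305, 0, 0]) bookshelf();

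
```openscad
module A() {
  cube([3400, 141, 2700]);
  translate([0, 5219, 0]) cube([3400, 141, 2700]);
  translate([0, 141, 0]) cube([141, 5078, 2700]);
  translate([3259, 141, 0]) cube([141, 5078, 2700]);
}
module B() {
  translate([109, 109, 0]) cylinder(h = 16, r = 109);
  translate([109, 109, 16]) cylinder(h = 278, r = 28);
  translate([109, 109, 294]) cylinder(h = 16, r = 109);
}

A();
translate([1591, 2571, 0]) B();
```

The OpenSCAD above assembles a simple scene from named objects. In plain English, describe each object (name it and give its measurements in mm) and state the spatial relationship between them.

A is a box-shaped house frame (walls only): outside footprint 3400×5360 mm, wall height 2700 mm, wall thickness 141 mm. The two y-facing walls run the full x-width; the two x-facing walls fit between the inner faces of the y-facing walls.

B is a spool: two coaxial disc flanges of radius 109 mm and thickness 16 mm, joined by a core cylinder of radius 28 mm and height 278 mm. The lower flange rests on z = 0 and the three cylinders share a vertical axis.

The spool sits inside the house frame, centred.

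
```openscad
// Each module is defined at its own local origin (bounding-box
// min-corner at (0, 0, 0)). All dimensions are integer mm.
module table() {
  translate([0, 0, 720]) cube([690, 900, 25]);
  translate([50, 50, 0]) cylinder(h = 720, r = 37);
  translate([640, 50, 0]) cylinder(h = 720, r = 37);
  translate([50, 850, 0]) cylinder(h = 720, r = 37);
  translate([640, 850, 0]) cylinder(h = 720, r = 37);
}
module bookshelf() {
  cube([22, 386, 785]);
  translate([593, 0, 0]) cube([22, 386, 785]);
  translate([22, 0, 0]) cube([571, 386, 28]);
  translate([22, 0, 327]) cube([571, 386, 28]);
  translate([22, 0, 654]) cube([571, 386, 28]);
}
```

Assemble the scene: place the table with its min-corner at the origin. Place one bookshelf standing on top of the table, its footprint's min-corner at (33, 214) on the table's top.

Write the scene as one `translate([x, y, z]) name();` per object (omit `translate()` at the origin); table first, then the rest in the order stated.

table();
translate([33, 214, 745]) bookshelf();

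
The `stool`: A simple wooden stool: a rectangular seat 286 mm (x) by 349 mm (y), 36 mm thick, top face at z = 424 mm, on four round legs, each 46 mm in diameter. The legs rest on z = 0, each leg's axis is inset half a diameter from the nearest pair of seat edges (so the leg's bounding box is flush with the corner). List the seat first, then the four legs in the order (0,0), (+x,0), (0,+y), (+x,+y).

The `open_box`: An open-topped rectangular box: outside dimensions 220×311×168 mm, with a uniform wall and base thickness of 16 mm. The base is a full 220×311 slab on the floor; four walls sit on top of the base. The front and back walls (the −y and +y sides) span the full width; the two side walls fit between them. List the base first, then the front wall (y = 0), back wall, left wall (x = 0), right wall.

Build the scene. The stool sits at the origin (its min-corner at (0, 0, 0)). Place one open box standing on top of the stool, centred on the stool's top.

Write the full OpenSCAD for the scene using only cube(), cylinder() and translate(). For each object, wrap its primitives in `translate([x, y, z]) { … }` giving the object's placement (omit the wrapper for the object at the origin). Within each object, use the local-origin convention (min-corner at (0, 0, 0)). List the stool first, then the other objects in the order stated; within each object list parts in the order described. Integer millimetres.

translate([0, 0, 388]) cube([286, 349, 36]);
translate([23, 23, 0]) cylinder(h = 388, r = 23);
translate([263, 23, 0]) cylinder(h = 388, r = 23);
translate([23, 326, 0]) cylinder(h = 388, r = 23);
translate([263, 326, 0]) cylinder(h = 388, r = 23);
translate([33, 19, 424]) {
  cube([220, 311, 16]);
  translate([0, 0, 16]) cube([220, 16, 152]);
  translate([0, 295, 16]) cube([220, 16, 152]);
  translate([0, 16, 16]) cube([16, 279, 152]);
  translate([204, 16, 16]) cube([16, 279, 152]);
}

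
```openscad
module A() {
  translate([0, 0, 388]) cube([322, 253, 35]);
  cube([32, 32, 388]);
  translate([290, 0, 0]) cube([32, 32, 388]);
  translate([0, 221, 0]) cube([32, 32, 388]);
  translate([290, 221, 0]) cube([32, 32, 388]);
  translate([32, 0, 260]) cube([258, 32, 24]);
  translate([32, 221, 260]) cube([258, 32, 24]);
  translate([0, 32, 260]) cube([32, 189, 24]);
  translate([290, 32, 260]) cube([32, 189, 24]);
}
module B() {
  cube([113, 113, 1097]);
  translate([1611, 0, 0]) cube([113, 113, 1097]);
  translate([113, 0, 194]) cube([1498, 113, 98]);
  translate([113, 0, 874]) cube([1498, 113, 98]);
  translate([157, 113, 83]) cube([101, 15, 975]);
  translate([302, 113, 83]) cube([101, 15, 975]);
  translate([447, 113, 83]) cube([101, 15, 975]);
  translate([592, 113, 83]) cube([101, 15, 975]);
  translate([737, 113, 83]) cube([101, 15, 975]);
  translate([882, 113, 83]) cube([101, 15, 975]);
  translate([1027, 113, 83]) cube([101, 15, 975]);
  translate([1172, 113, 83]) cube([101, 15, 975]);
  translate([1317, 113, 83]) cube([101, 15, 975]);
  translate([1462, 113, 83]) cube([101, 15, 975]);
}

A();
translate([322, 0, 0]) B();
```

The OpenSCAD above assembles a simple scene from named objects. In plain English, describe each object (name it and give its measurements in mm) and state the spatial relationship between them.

A is a four-legged stool. The seat is 322×253 mm, 35 mm thick, top at z = 423 mm. It stands on four square legs, each 32×32 mm in cross-section, from z = 0 to the seat underside, each flush with a corner of the seat. Four stretchers, 32 mm wide and 24 mm tall, connect adjacent legs with their undersides at z = 260 mm, each running between the inner faces of the legs it joins and aligned with the legs' outer faces on the other axis.

B is a fence section. Two 113×113 mm posts, 1097 mm tall, stand on the floor with a clear span of 1498 mm between their inner faces. Two horizontal rails of 113×98 mm section span the gap between the posts with their undersides at z = 194 mm and z = 874 mm, flush with the posts' −y face. 10 pickets, each 101 mm wide, 15 mm thick and 975 mm tall, are fixed to the +y face of the rails with their bottoms at z = 83 mm, evenly spaced across the span with equal gaps (rounded down to the nearest mm) at the −x end and between each pair — any rounding remainder accumulates at the +x end.

The fence section is against the stool's +x side, with their −y faces flush.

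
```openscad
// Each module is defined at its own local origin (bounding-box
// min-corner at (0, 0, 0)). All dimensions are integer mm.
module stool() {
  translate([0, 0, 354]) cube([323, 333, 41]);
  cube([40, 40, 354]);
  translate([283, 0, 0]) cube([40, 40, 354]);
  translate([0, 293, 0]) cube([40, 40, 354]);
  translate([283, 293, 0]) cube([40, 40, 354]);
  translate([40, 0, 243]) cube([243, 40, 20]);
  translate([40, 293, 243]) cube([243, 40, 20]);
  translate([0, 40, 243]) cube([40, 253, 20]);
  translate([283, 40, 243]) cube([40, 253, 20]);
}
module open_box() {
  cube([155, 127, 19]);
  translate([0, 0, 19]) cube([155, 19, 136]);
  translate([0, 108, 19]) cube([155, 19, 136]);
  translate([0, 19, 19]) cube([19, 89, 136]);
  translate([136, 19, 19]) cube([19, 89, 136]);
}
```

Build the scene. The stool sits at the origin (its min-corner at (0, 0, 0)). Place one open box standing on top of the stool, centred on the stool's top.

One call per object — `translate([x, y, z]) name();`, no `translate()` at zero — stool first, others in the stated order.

stool();
translate([84, 103, 395]) open_box();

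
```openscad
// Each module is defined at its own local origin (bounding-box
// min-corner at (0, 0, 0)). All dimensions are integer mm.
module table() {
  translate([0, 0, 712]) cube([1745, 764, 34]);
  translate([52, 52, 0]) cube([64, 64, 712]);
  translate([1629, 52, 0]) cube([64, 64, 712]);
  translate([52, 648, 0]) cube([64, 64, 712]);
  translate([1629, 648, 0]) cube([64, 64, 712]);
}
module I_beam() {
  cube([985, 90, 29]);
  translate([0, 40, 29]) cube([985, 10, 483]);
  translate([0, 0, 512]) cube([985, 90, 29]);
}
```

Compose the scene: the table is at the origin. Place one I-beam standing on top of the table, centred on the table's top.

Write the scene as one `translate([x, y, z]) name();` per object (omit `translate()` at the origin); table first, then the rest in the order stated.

table();
translate([380, 337, 746]) I_beam();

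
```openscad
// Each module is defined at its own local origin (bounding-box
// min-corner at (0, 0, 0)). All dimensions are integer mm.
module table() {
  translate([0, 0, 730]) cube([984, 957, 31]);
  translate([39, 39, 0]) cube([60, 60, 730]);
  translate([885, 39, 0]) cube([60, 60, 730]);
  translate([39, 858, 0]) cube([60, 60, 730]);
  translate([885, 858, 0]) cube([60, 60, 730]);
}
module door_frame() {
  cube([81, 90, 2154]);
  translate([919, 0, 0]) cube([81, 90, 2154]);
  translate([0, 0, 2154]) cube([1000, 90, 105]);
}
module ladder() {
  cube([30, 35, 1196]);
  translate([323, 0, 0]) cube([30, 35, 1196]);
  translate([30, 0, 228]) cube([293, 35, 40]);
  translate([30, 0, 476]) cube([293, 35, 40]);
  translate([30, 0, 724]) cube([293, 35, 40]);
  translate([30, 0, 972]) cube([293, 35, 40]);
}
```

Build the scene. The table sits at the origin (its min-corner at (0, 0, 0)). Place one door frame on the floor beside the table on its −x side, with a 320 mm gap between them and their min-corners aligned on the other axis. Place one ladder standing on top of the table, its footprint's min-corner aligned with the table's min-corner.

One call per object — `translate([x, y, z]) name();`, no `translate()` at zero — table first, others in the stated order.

table();
translate([-1320, 0, 0]) door_frame();
translate([0, 0, 761]) ladder();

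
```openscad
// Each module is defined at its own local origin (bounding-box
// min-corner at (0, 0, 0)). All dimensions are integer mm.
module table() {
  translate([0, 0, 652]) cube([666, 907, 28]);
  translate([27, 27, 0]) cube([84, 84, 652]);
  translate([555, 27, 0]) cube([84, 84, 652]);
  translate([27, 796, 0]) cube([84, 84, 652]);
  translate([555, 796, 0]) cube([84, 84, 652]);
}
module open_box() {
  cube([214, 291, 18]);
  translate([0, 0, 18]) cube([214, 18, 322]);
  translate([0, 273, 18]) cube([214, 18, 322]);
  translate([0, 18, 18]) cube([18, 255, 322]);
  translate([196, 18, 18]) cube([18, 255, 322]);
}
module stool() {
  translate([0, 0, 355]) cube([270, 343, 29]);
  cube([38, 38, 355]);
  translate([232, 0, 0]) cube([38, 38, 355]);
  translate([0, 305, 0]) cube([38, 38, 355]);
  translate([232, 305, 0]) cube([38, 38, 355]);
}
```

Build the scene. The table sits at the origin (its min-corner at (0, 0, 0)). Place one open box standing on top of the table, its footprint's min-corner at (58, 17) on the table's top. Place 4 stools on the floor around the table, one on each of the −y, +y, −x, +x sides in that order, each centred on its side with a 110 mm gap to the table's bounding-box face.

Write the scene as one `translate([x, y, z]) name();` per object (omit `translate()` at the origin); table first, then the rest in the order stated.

table();
translate([58, 17, 680]) open_box();
translate([198, -453, 0]) stool();
translate([198, 1017, 0]) stool();
translate([-380, 282, 0]) stool();
translate([776, 282, 0]) stool();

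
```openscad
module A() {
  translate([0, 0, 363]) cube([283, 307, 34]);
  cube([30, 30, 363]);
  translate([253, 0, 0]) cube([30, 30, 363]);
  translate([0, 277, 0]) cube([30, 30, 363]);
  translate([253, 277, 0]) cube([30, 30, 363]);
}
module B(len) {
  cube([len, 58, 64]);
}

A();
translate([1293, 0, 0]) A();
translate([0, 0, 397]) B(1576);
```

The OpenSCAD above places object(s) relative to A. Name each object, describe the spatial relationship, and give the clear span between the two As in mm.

Second stool starts at x = 1293; first ends at x = 283; clear span = 1293 − 283 = 1010 mm.

A is a stool. B is a beam. A beam spans the tops of two stools. The clear span between the two stools is 1010 mm.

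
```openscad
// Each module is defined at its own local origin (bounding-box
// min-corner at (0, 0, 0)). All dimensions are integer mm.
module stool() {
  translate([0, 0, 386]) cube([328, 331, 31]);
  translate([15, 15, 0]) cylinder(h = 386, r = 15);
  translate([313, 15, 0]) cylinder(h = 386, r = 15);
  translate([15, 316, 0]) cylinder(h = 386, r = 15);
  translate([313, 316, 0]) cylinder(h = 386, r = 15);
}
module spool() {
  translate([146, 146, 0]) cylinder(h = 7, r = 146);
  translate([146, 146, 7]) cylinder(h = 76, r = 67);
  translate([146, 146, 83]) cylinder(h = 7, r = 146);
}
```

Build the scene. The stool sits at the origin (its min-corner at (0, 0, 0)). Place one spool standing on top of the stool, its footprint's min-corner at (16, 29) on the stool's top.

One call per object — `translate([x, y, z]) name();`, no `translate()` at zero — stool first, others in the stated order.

stool();
translate([16, 29, 417]) spool();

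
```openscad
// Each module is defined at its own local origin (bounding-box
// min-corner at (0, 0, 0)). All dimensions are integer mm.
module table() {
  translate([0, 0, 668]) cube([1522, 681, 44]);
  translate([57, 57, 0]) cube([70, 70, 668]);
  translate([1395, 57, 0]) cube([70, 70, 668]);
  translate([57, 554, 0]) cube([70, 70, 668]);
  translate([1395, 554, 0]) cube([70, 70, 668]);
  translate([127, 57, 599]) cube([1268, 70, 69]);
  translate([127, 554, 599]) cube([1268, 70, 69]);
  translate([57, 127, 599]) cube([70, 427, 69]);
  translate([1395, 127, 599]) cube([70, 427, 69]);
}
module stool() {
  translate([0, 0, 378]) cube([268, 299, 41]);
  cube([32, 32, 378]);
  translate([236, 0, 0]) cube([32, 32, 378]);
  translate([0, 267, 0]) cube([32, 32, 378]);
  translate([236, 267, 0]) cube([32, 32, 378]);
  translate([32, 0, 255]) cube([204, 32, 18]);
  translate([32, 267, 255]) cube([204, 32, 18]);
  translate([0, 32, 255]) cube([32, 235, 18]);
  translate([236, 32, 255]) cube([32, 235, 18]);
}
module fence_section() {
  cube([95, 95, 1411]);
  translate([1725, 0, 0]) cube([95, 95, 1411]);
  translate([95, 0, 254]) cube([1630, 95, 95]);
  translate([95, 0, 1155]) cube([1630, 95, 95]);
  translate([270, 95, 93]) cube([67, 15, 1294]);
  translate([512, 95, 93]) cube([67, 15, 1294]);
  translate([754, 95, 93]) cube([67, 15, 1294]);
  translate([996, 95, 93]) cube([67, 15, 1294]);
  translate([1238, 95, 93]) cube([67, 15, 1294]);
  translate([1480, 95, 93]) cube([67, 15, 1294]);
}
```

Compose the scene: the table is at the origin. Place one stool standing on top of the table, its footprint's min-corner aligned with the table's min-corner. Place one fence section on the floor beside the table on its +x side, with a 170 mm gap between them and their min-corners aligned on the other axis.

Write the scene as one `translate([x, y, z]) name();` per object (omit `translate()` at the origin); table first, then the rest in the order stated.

table();
translate([0, 0, 712]) stool();
translate([1692, 0, 0]) fence_section();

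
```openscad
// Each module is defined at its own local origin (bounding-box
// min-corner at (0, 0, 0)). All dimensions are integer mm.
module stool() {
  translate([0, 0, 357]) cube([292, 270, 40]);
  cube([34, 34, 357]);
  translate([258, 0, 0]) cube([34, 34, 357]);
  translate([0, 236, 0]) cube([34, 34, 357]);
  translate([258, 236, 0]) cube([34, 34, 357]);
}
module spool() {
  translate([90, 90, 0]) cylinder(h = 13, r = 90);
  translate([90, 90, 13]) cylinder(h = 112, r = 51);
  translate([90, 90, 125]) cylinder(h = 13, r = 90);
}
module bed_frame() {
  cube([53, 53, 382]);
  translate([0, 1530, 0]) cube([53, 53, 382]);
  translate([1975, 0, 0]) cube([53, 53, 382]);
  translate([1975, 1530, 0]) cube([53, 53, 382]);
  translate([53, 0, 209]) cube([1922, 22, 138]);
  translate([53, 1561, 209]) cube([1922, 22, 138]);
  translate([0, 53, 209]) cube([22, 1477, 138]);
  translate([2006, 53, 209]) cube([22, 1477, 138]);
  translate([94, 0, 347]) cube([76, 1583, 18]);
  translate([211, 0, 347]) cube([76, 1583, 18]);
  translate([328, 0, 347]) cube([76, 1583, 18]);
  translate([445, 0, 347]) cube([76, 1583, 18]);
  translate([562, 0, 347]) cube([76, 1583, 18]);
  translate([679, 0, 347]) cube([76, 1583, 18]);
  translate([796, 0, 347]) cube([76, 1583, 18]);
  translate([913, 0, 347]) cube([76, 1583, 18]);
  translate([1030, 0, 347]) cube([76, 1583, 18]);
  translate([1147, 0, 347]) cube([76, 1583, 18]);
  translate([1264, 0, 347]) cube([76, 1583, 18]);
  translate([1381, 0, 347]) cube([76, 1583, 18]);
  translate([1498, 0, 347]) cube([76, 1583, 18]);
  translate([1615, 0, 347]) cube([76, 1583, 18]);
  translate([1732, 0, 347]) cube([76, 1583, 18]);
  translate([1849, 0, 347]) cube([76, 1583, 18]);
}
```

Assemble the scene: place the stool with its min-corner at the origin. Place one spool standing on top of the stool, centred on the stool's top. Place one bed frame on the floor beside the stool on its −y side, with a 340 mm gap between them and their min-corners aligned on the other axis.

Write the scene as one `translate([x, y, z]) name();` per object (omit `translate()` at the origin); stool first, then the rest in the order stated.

stool();
translate([56, 45, 397]) spool();
translate([0, -1923, 0]) bed_frame();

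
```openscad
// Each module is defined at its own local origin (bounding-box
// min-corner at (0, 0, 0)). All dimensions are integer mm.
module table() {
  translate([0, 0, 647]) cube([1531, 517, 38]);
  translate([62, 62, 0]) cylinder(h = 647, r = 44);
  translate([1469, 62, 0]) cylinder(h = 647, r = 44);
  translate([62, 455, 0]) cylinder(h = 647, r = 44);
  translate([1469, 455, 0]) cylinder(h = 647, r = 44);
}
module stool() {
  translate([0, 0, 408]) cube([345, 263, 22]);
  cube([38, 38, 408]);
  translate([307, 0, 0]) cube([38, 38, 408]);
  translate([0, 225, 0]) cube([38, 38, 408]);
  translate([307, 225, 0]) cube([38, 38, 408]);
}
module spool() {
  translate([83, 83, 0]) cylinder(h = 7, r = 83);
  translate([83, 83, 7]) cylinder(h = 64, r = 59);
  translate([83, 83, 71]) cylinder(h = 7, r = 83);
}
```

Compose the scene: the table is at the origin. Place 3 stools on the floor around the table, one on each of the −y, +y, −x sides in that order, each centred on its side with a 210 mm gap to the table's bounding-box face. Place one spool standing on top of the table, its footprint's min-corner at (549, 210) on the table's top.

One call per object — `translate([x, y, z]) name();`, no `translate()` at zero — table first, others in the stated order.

table();
translate([593, -473, 0]) stool();
translate([593, 727, 0]) stool();
translate([-555, 127, 0]) stool();
translate([549, 210, 685]) spool();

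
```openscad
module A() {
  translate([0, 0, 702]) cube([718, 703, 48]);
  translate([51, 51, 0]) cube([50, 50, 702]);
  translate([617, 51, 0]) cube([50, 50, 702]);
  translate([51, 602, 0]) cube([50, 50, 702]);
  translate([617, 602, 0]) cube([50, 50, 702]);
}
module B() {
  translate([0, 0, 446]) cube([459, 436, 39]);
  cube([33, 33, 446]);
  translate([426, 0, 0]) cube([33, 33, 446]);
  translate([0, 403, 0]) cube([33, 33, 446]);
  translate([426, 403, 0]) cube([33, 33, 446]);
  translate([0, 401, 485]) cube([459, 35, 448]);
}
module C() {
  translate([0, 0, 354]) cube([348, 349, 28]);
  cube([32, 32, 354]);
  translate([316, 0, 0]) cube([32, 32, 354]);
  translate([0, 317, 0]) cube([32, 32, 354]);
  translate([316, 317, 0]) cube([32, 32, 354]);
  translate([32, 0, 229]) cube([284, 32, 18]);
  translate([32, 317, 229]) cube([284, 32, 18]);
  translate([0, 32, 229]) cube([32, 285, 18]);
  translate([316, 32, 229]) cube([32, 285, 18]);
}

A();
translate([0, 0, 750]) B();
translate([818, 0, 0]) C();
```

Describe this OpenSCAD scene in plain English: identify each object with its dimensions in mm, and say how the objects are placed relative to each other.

A is a table: top 718 mm (x) × 703 mm (y), 48 mm thick, upper face at z = 750 mm, on four 50×50 mm square legs, each inset 51 mm from the nearest pair of top edges, running from z = 0 to the bottom of the top.

B is a chair: 459×436 mm seat, 39 mm thick, top at z = 485 mm, on four 33 mm square corner legs flush with the seat edges. A 35 mm thick backrest slab spans the full seat width, extending 448 mm above the seat top, its back face flush with the seat's +y edge.

C is a simple wooden stool: a rectangular seat 348 mm (x) by 349 mm (y), 28 mm thick, top face at z = 382 mm, on four square legs, each 32×32 mm in cross-section. The legs rest on z = 0, each flush with a corner of the seat. Four stretchers, 32 mm wide and 18 mm tall, connect adjacent legs with their undersides at z = 229 mm, each running between the inner faces of the legs it joins and aligned with the legs' outer faces on the other axis.

The chair is on top of the table. The stool is on the floor beside the table on its +x side.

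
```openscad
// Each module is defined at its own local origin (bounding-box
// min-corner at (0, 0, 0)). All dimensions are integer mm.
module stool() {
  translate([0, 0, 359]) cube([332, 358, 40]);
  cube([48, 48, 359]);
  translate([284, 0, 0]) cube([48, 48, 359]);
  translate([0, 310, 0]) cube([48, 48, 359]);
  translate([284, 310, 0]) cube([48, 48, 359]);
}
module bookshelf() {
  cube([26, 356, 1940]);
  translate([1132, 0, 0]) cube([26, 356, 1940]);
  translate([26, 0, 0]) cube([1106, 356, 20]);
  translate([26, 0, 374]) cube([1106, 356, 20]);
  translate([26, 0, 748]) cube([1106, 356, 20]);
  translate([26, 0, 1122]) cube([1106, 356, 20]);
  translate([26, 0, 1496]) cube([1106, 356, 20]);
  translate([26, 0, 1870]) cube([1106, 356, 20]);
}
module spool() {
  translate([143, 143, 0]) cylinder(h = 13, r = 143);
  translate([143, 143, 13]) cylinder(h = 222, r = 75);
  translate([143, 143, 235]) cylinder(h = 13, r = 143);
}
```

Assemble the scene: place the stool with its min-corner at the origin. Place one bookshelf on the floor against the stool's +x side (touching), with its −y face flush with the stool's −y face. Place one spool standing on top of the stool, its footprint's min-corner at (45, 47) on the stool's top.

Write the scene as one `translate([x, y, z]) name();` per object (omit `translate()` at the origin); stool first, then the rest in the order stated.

stool();
translate([332, 0, 0]) bookshelf();
translate([45, 47, 399]) spool();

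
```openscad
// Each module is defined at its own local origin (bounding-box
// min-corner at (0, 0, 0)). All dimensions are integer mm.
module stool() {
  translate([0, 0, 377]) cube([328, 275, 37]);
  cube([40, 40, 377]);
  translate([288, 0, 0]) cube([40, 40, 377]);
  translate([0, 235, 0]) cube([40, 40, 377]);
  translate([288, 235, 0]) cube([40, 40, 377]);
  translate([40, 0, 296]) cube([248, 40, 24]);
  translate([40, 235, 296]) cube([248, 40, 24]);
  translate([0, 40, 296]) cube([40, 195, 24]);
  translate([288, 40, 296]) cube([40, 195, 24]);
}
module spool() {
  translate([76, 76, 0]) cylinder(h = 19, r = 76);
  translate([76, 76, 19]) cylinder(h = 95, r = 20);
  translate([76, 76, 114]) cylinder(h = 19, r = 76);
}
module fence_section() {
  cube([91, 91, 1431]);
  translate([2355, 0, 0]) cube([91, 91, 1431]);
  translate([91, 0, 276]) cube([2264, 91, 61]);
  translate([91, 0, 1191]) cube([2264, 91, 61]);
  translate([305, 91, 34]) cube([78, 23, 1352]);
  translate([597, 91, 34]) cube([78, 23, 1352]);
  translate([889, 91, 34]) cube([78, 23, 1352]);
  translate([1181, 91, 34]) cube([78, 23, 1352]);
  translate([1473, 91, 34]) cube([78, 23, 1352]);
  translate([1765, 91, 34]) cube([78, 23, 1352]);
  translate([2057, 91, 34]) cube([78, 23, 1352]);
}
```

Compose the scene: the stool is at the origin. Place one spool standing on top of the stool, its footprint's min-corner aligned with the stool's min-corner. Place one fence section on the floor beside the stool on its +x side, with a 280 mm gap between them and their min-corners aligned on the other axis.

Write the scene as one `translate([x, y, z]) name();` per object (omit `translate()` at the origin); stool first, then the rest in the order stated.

stool();
translate([0, 0, 414]) spool();
translate([608, 0, 0]) fence_section();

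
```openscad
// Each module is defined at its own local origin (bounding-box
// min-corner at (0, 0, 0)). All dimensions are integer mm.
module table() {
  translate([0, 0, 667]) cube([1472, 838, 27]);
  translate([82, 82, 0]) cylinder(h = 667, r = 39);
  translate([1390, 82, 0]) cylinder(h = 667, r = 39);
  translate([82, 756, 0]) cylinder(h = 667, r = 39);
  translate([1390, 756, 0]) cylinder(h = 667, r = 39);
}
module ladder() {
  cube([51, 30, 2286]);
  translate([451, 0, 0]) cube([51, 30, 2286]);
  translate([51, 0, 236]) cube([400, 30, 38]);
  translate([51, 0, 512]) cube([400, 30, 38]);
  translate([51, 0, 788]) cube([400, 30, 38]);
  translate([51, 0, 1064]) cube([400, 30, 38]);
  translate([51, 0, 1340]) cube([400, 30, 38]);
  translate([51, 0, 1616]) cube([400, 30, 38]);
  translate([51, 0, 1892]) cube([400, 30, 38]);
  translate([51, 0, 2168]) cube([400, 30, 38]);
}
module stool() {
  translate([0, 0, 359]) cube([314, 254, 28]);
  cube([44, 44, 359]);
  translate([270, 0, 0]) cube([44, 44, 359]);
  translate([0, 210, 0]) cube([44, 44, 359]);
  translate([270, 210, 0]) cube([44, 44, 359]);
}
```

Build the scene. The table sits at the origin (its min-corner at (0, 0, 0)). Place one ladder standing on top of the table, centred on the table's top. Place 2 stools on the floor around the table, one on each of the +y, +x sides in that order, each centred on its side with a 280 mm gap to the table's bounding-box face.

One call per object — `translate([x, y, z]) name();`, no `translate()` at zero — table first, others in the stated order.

table();
translate([485, 404, 694]) ladder();
translate([579, 1118, 0]) stool();
translate([1752, 292, 0]) stool();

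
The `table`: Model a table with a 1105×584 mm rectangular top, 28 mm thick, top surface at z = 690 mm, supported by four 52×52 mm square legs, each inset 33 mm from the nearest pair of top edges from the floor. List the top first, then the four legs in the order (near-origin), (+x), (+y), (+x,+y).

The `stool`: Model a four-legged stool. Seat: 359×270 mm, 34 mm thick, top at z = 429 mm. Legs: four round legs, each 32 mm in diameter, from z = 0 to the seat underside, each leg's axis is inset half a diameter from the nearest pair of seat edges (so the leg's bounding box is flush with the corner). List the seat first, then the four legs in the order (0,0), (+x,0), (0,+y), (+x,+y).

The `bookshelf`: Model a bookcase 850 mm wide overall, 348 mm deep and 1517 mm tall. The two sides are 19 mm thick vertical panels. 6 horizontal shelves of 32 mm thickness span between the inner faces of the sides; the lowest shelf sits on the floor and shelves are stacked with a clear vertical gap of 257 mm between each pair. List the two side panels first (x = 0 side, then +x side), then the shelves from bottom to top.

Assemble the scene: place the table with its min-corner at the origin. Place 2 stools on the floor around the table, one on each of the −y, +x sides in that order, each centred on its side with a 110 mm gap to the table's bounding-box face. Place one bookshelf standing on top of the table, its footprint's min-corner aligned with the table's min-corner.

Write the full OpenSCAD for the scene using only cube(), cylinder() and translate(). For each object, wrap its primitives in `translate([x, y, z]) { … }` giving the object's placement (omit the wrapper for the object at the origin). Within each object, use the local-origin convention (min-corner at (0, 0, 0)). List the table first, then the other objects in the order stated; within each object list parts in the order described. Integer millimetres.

translate([0, 0, 662]) cube([1105, 584, 28]);
translate([33, 33, 0]) cube([52, 52, 662]);
translate([1020, 33, 0]) cube([52, 52, 662]);
translate([33, 499, 0]) cube([52, 52, 662]);
translate([1020, 499, 0]) cube([52, 52, 662]);
translate([373, -380, 0]) {
  translate([0, 0, 395]) cube([359, 270, 34]);
  translate([16, 16, 0]) cylinder(h = 395, r = 16);
  translate([343, 16, 0]) cylinder(h = 395, r = 16);
  translate([16, 254, 0]) cylinder(h = 395, r = 16);
  translate([343, 254, 0]) cylinder(h = 395, r = 16);
}
translate([1215, 157, 0]) {
  translate([0, 0, 395]) cube([359, 270, 34]);
  translate([16, 16, 0]) cylinder(h = 395, r = 16);
  translate([343, 16, 0]) cylinder(h = 395, r = 16);
  translate([16, 254, 0]) cylinder(h = 395, r = 16);
  translate([343, 254, 0]) cylinder(h = 395, r = 16);
}
translate([0, 0, 690]) {
  cube([19, 348, 1517]);
  translate([831, 0, 0]) cube([19, 348, 1517]);
  translate([19, 0, 0]) cube([812, 348, 32]);
  translate([19, 0, 289]) cube([812, 348, 32]);
  translate([19, 0, 578]) cube([812, 348, 32]);
  translate([19, 0, 867]) cube([812, 348, 32]);
  translate([19, 0, 1156]) cube([812, 348, 32]);
  translate([19, 0, 1445]) cube([812, 348, 32]);
}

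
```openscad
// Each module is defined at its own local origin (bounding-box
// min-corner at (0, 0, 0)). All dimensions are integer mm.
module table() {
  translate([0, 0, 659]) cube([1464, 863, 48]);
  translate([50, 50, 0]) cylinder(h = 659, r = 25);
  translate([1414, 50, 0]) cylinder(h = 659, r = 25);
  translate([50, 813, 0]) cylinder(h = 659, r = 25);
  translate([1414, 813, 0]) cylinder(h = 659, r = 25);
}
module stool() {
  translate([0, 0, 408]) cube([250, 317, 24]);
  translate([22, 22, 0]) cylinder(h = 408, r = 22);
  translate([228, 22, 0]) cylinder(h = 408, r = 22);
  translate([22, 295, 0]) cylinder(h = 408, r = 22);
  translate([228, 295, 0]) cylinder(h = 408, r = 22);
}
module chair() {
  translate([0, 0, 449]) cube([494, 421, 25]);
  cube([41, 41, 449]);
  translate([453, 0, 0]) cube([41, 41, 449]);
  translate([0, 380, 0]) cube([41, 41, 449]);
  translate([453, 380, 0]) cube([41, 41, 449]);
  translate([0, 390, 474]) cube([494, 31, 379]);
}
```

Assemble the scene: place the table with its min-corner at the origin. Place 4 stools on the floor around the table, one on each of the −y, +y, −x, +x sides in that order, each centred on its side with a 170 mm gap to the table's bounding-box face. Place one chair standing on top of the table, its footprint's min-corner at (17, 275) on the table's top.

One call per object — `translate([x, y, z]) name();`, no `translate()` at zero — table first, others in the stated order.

table();
translate([607, -487, 0]) stool();
translate([607, 1033, 0]) stool();
translate([-420, 273, 0]) stool();
translate([1634, 273, 0]) stool();
translate([17, 275, 707]) chair();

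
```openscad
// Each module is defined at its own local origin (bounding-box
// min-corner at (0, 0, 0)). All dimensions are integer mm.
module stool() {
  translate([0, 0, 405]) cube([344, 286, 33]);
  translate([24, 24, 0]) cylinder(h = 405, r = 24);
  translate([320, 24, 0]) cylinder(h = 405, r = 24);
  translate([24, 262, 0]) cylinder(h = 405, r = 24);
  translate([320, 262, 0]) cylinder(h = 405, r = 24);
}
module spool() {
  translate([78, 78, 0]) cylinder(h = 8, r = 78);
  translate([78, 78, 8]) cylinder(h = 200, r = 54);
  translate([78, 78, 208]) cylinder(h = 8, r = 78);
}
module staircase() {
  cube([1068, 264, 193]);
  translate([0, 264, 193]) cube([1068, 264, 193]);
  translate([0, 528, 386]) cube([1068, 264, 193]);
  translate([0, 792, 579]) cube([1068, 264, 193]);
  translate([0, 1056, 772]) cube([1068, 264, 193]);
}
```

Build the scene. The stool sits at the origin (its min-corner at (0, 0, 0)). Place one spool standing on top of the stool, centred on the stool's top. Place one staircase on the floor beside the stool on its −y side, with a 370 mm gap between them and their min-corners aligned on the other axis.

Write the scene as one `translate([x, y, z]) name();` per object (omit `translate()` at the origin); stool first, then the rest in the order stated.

stool();
translate([94, 65, 438]) spool();
translate([0, -1690, 0]) staircase();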